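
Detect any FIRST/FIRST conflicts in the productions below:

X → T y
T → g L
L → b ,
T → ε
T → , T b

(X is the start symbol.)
No FIRST/FIRST conflicts.

A FIRST/FIRST conflict occurs when two productions N → α and N → β for the same non-terminal have FIRST(α) ∩ FIRST(β) ≠ ∅ (with ε ∈ FIRST of a nullable right-hand side, so two nullable alternatives also conflict).

Productions for T:
  T → g L: FIRST = { 'g' }
  T → ε: FIRST = { ε }
  T → , T b: FIRST = { ',' }
X, L have only one production, so no FIRST/FIRST conflict is possible there.

All alternatives of each non-terminal have pairwise disjoint FIRST sets.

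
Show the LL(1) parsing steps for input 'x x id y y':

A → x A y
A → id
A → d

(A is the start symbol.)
LL(1) parsing maintains a stack (initially the start symbol over $) and the input. At each step: if the stack top is a terminal, match it against the current input token; if it is a non-terminal N, replace it with the RHS of M[N, lookahead] (the unique production whose predict set contains the lookahead).

Stack is shown with the top on the left.

Stack      Input         Action
-------------------------------
A $        x x id y y $  output A → x A y
x A y $    x x id y y $  match 'x'
A y $      x id y y $    output A → x A y
x A y y $  x id y y $    match 'x'
A y y $    id y y $      output A → id
id y y $   id y y $      match 'id'
y y $      y y $         match 'y'
y $        y $           match 'y'
$          $             accept

The string is accepted.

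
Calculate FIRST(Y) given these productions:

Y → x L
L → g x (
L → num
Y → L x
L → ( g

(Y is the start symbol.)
{ '(', 'g', 'num', 'x' }

FIRST sets of the other non-terminals involved (by the same procedure, iterated to a fixed point):
  FIRST(L) = { '(', 'g', 'num' }

From Y → x L:
  - x is a terminal: add 'x' and stop
From Y → L x:
  - L is a non-terminal: add FIRST(L) \ {ε} = { '(', 'g', 'num' }
    L is not nullable, so stop

Collecting: FIRST(Y) = { '(', 'g', 'num', 'x' }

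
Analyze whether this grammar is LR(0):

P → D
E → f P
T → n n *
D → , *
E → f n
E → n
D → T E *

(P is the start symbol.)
A grammar is LR(0) if no state in the canonical LR(0) collection has:
  - both a shift item (dot before a terminal) and a complete item (shift-reduce conflict), or
  - two or more complete items (reduce-reduce conflict; the accept item [P' → P .] counts as a complete item here).

Augment with P' → P and build the canonical LR(0) collection (I0 = CLOSURE({[P' → . P]}), then GOTO on every symbol after a dot until no new states appear). It has 15 states:
  I0: { [D → . , *], [D → . T E *], [P → . D], [P' → . P], [T → . n n *] }  — shift
  I1: { [D → , . *] }  — shift
  I2: { [P → D .] }  — reduce
  I3: { [P' → P .] }  — accept
  I4: { [D → T . E *], [E → . f P], [E → . f n], [E → . n] }  — shift
  I5: { [T → n . n *] }  — shift
  I6: { [T → n n . *] }  — shift
  I7: { [T → n n * .] }  — reduce
  I8: { [D → T E . *] }  — shift
  I9: { [D → . , *], [D → . T E *], [E → f . P], [E → f . n], [P → . D], [T → . n n *] }  — shift
  I10: { [E → n .] }  — reduce
  I11: { [E → f P .] }  — reduce
  I12: { [E → f n .], [T → n . n *] }  — shift, reduce
  I13: { [D → T E * .] }  — reduce
  I14: { [D → , * .] }  — reduce

Conflict in state I12:
  Shift-reduce conflict between [E → f n .] and [T → n . n *]
So the grammar is NOT LR(0).

Answer: No. Shift-reduce conflict between [E → f n .] and [T → n . n *]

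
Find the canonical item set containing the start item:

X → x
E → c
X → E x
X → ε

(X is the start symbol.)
First, augment the grammar with X' → X
I₀ = CLOSURE({ [X' → . X] }):
  [X' → . X] has the dot before X: add [X → . x], [X → . E x], [X → .]
  [X → . E x] has the dot before E: add [E → . c]
No further items can be added.

I₀ = { [E → . c], [X → . E x], [X → . x], [X → .], [X' → . X] }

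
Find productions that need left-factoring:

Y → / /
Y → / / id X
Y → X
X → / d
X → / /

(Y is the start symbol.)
Yes, Y has productions with common prefix '/ /'; X has productions with common prefix '/'

Left-factoring is needed when two productions for the same non-terminal
share a common prefix on the right-hand side.

Productions for Y:
  Y → / /
  Y → / / id X
  Y → X
Productions for X:
  X → / d
  X → / /

Found common prefix '/ /' in productions for Y
Found common prefix '/' in productions for X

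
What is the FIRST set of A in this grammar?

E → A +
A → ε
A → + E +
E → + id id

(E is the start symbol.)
To compute FIRST(A), examine every production with A on the left-hand side, reading each right-hand side left to right until a non-nullable symbol is reached.

From A → ε:
  - ε-production, so ε ∈ FIRST(A)
From A → + E +:
  - '+' is a terminal: add '+' and stop

Collecting: FIRST(A) = { '+', ε }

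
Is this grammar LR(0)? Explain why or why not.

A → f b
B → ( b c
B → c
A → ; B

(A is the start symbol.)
Yes, the grammar is LR(0)

A grammar is LR(0) if no state in the canonical LR(0) collection has:
  - both a shift item (dot before a terminal) and a complete item (shift-reduce conflict), or
  - two or more complete items (reduce-reduce conflict; the accept item [A' → A .] counts as a complete item here).

Augment with A' → A and build the canonical LR(0) collection (I0 = CLOSURE({[A' → . A]}), then GOTO on every symbol after a dot until no new states appear). It has 10 states:
  I0: { [A → . ; B], [A → . f b], [A' → . A] }  — shift
  I1: { [A → ; . B], [B → . ( b c], [B → . c] }  — shift
  I2: { [A' → A .] }  — accept
  I3: { [A → f . b] }  — shift
  I4: { [A → f b .] }  — reduce
  I5: { [B → ( . b c] }  — shift
  I6: { [A → ; B .] }  — reduce
  I7: { [B → c .] }  — reduce
  I8: { [B → ( b . c] }  — shift
  I9: { [B → ( b c .] }  — reduce

Every state is either a pure shift/goto state or contains exactly one complete item and nothing to shift — no conflicts. The grammar is LR(0).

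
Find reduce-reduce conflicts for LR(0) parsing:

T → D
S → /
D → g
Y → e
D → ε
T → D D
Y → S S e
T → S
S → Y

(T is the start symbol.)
Yes — I2: [D → .] vs [T → D .]; I9: [Y → S S e .] vs [Y → e .]

A reduce-reduce conflict occurs when an LR(0) state has two complete items [A → α .] and [B → β .] — both call for a reduction, and with no lookahead the parser cannot choose between them.

Augment with T' → T and build the canonical LR(0) collection (I0 = CLOSURE({[T' → . T]}), then GOTO on every symbol after a dot until no new states appear). It has 11 states:
  I0: { [D → . g], [D → .], [S → . /], [S → . Y], [T → . D D], [T → . D], [T → . S], [T' → . T], [Y → . S S e], [Y → . e] }  — shift, reduce
  I1: { [S → / .] }  — reduce
  I2: { [D → . g], [D → .], [T → D . D], [T → D .] }  — shift, 2 reduces
  I3: { [S → . /], [S → . Y], [T → S .], [Y → . S S e], [Y → . e], [Y → S . S e] }  — shift, reduce
  I4: { [T' → T .] }  — accept
  I5: { [S → Y .] }  — reduce
  I6: { [Y → e .] }  — reduce
  I7: { [D → g .] }  — reduce
  I8: { [S → . /], [S → . Y], [Y → . S S e], [Y → . e], [Y → S . S e], [Y → S S . e] }  — shift
  I9: { [Y → S S e .], [Y → e .] }  — 2 reduces
  I10: { [T → D D .] }  — reduce

I2 contains complete items [D → .], [T → D .] — reduce-reduce conflict.
I9 contains complete items [Y → S S e .], [Y → e .] — reduce-reduce conflict.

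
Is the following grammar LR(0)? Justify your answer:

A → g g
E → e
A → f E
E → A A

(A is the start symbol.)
A grammar is LR(0) if no state in the canonical LR(0) collection has:
  - both a shift item (dot before a terminal) and a complete item (shift-reduce conflict), or
  - two or more complete items (reduce-reduce conflict; the accept item [A' → A .] counts as a complete item here).

Augment with A' → A and build the canonical LR(0) collection (I0 = CLOSURE({[A' → . A]}), then GOTO on every symbol after a dot until no new states appear). It has 9 states:
  I0: { [A → . f E], [A → . g g], [A' → . A] }  — shift
  I1: { [A' → A .] }  — accept
  I2: { [A → . f E], [A → . g g], [A → f . E], [E → . A A], [E → . e] }  — shift
  I3: { [A → g . g] }  — shift
  I4: { [A → g g .] }  — reduce
  I5: { [A → . f E], [A → . g g], [E → A . A] }  — shift
  I6: { [A → f E .] }  — reduce
  I7: { [E → e .] }  — reduce
  I8: { [E → A A .] }  — reduce

Every state is either a pure shift/goto state or contains exactly one complete item and nothing to shift — no conflicts. The grammar is LR(0).

Answer: Yes, the grammar is LR(0)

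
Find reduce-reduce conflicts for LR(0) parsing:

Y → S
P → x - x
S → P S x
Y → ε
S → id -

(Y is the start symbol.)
A reduce-reduce conflict occurs when an LR(0) state has two complete items [A → α .] and [B → β .] — both call for a reduction, and with no lookahead the parser cannot choose between them.

Augment with Y' → Y and build the canonical LR(0) collection (I0 = CLOSURE({[Y' → . Y]}), then GOTO on every symbol after a dot until no new states appear). It has 11 states:
  I0: { [P → . x - x], [S → . P S x], [S → . id -], [Y → . S], [Y → .], [Y' → . Y] }  — shift, reduce
  I1: { [P → . x - x], [S → . P S x], [S → . id -], [S → P . S x] }  — shift
  I2: { [Y → S .] }  — reduce
  I3: { [Y' → Y .] }  — accept
  I4: { [S → id . -] }  — shift
  I5: { [P → x . - x] }  — shift
  I6: { [P → x - . x] }  — shift
  I7: { [P → x - x .] }  — reduce
  I8: { [S → id - .] }  — reduce
  I9: { [S → P S . x] }  — shift
  I10: { [S → P S x .] }  — reduce

No state contains more than one complete item.

Answer: No reduce-reduce conflicts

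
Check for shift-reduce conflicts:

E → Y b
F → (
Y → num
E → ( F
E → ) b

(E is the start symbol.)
No shift-reduce conflicts

A shift-reduce conflict occurs when an LR(0) state has both:
  - a complete (reduce) item [A → α .] (dot at the end), and
  - a shift item [B → β . c γ] (dot before a terminal).

Augment with E' → E and build the canonical LR(0) collection (I0 = CLOSURE({[E' → . E]}), then GOTO on every symbol after a dot until no new states appear). It has 10 states:
  I0: { [E → . ( F], [E → . ) b], [E → . Y b], [E' → . E], [Y → . num] }  — shift
  I1: { [E → ( . F], [F → . (] }  — shift
  I2: { [E → ) . b] }  — shift
  I3: { [E' → E .] }  — accept
  I4: { [E → Y . b] }  — shift
  I5: { [Y → num .] }  — reduce
  I6: { [E → Y b .] }  — reduce
  I7: { [E → ) b .] }  — reduce
  I8: { [F → ( .] }  — reduce
  I9: { [E → ( F .] }  — reduce

No state contains both a complete item and a shift item.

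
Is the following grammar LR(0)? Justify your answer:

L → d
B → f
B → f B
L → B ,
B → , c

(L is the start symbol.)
A grammar is LR(0) if no state in the canonical LR(0) collection has:
  - both a shift item (dot before a terminal) and a complete item (shift-reduce conflict), or
  - two or more complete items (reduce-reduce conflict; the accept item [L' → L .] counts as a complete item here).

Augment with L' → L and build the canonical LR(0) collection (I0 = CLOSURE({[L' → . L]}), then GOTO on every symbol after a dot until no new states appear). It has 9 states:
  I0: { [B → . , c], [B → . f B], [B → . f], [L → . B ,], [L → . d], [L' → . L] }  — shift
  I1: { [B → , . c] }  — shift
  I2: { [L → B . ,] }  — shift
  I3: { [L' → L .] }  — accept
  I4: { [L → d .] }  — reduce
  I5: { [B → . , c], [B → . f B], [B → . f], [B → f . B], [B → f .] }  — shift, reduce
  I6: { [B → f B .] }  — reduce
  I7: { [L → B , .] }  — reduce
  I8: { [B → , c .] }  — reduce

Conflict in state I5:
  Shift-reduce conflict between [B → f .] and [B → . , c]
So the grammar is NOT LR(0).

Answer: No. Shift-reduce conflict between [B → f .] and [B → . , c]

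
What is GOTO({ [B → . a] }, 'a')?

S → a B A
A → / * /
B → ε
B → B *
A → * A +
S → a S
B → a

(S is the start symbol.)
{ [B → a .] }

GOTO(I, 'a') = CLOSURE({ [A → αX.β] : [A → α.Xβ] ∈ I, X = 'a' })

Items with dot before 'a', with the dot advanced:
  [B → . a] → [B → a .]
Closure adds nothing (no advanced item has the dot before a non-terminal).

GOTO = { [B → a .] }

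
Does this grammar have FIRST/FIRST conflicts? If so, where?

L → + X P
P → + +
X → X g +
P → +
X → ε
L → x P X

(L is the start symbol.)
FIRST sets of the non-terminals at (or reachable through a nullable prefix from) the front of some alternative:
  FIRST(X) = { 'g', ε }

Productions for L:
  L → + X P: FIRST = { '+' }
  L → x P X: FIRST = { 'x' }
Productions for P:
  P → + +: FIRST = { '+' }
  P → +: FIRST = { '+' }
Productions for X:
  X → X g +: FIRST = { 'g' }
  X → ε: FIRST = { ε }

Conflict for P: P → + + and P → +
  Overlap: { '+' }

Answer: Yes. P → '+' '+' / P → '+' on { '+' }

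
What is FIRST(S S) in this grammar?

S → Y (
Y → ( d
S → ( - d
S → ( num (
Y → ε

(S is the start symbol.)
FIRST sets of the non-terminals involved (from the grammar, by fixed-point iteration):
  FIRST(S) = { '(' }

To compute FIRST(S S), process the symbols left to right:
Symbol S is a non-terminal. Add FIRST(S) \ {ε} = { '(' }
S is not nullable (ε ∉ FIRST(S)), so stop here.
FIRST(S S) = { '(' }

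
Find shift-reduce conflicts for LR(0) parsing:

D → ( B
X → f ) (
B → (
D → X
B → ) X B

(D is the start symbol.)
No shift-reduce conflicts

Augment with D' → D and build the canonical LR(0) collection (I0 = CLOSURE({[D' → . D]}), then GOTO on every symbol after a dot until no new states appear). It has 12 states:
  I0: { [D → . ( B], [D → . X], [D' → . D], [X → . f ) (] }  — shift
  I1: { [B → . (], [B → . ) X B], [D → ( . B] }  — shift
  I2: { [D' → D .] }  — accept
  I3: { [D → X .] }  — reduce
  I4: { [X → f . ) (] }  — shift
  I5: { [X → f ) . (] }  — shift
  I6: { [X → f ) ( .] }  — reduce
  I7: { [B → ( .] }  — reduce
  I8: { [B → ) . X B], [X → . f ) (] }  — shift
  I9: { [D → ( B .] }  — reduce
  I10: { [B → ) X . B], [B → . (], [B → . ) X B] }  — shift
  I11: { [B → ) X B .] }  — reduce

No state contains both a complete item and a shift item.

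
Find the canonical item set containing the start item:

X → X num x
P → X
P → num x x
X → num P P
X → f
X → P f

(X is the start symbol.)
{ [P → . X], [P → . num x x], [X → . P f], [X → . X num x], [X → . f], [X → . num P P], [X' → . X] }

First, augment the grammar with X' → X
I₀ = CLOSURE({ [X' → . X] }):
  [X' → . X] has the dot before X: add [X → . X num x], [X → . num P P], [X → . f], [X → . P f]
  [X → . P f] has the dot before P: add [P → . X], [P → . num x x]
No further items can be added.

I₀ = { [P → . X], [P → . num x x], [X → . P f], [X → . X num x], [X → . f], [X → . num P P], [X' → . X] }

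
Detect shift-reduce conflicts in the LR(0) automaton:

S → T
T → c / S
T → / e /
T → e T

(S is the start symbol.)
No shift-reduce conflicts

Augment with S' → S and build the canonical LR(0) collection (I0 = CLOSURE({[S' → . S]}), then GOTO on every symbol after a dot until no new states appear). It has 11 states:
  I0: { [S → . T], [S' → . S], [T → . / e /], [T → . c / S], [T → . e T] }  — shift
  I1: { [T → / . e /] }  — shift
  I2: { [S' → S .] }  — accept
  I3: { [S → T .] }  — reduce
  I4: { [T → c . / S] }  — shift
  I5: { [T → . / e /], [T → . c / S], [T → . e T], [T → e . T] }  — shift
  I6: { [T → e T .] }  — reduce
  I7: { [S → . T], [T → . / e /], [T → . c / S], [T → . e T], [T → c / . S] }  — shift
  I8: { [T → c / S .] }  — reduce
  I9: { [T → / e . /] }  — shift
  I10: { [T → / e / .] }  — reduce

No state contains both a complete item and a shift item.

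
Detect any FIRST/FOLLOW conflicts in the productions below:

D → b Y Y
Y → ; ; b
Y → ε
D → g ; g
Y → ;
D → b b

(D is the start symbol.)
A FIRST/FOLLOW conflict occurs when a non-terminal N has a nullable alternative N → β (β ⇒* ε) and another alternative N → α with FIRST(α) ∩ FOLLOW(N) ≠ ∅: on such a lookahead the parser cannot decide between expanding α and letting N vanish via β.

Nullable non-terminals: Y.

Y: nullable alternative(s) Y → ε; FOLLOW(Y) = { $, ';' }
  Y → ; ; b: FIRST \ {ε} = { ';' } — overlaps FOLLOW(Y) on { ';' }: CONFLICT
  Y → ε: FIRST \ {ε} = { } — this is the only nullable alternative, skip
  Y → ;: FIRST \ {ε} = { ';' } — overlaps FOLLOW(Y) on { ';' }: CONFLICT

D has no nullable alternative, so no FIRST/FOLLOW check is needed there.

So the grammar has 2 FIRST/FOLLOW conflicts (marked CONFLICT above).

Answer: Yes. Y → ';' ';' b with FOLLOW(Y) on { ';' }; Y → ';' with FOLLOW(Y) on { ';' }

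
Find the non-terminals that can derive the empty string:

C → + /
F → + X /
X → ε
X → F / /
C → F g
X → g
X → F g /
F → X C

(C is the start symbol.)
A non-terminal is nullable if it can derive ε (the empty string): either it has an ε-production, or it has a production whose right-hand side consists entirely of nullable non-terminals.

ε-productions: X → ε
So X is immediately nullable.
No further non-terminal can be added: every production for the remaining non-terminals contains a terminal or a non-nullable non-terminal.
Nullable = { 'X' }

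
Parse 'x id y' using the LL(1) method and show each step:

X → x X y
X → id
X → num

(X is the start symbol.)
LL(1) parsing maintains a stack (initially the start symbol over $) and the input. At each step: if the stack top is a terminal, match it against the current input token; if it is a non-terminal N, replace it with the RHS of M[N, lookahead] (the unique production whose predict set contains the lookahead).

Stack is shown with the top on the left.

Stack    Input     Action
-------------------------
X $      x id y $  output X → x X y
x X y $  x id y $  match 'x'
X y $    id y $    output X → id
id y $   id y $    match 'id'
y $      y $       match 'y'
$        $         accept

The string is accepted.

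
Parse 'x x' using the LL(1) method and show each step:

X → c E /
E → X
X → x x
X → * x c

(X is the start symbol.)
LL(1) parsing maintains a stack (initially the start symbol over $) and the input. At each step: if the stack top is a terminal, match it against the current input token; if it is a non-terminal N, replace it with the RHS of M[N, lookahead] (the unique production whose predict set contains the lookahead).

Stack is shown with the top on the left.

Stack  Input  Action
--------------------
X $    x x $  output X → x x
x x $  x x $  match 'x'
x $    x $    match 'x'
$      $      accept

The string is accepted.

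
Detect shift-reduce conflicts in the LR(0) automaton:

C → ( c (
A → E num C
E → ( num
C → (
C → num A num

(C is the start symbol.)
Augment with C' → C and build the canonical LR(0) collection (I0 = CLOSURE({[C' → . C]}), then GOTO on every symbol after a dot until no new states appear). It has 13 states:
  I0: { [C → . ( c (], [C → . (], [C → . num A num], [C' → . C] }  — shift
  I1: { [C → ( . c (], [C → ( .] }  — shift, reduce
  I2: { [C' → C .] }  — accept
  I3: { [A → . E num C], [C → num . A num], [E → . ( num] }  — shift
  I4: { [E → ( . num] }  — shift
  I5: { [C → num A . num] }  — shift
  I6: { [A → E . num C] }  — shift
  I7: { [A → E num . C], [C → . ( c (], [C → . (], [C → . num A num] }  — shift
  I8: { [A → E num C .] }  — reduce
  I9: { [C → num A num .] }  — reduce
  I10: { [E → ( num .] }  — reduce
  I11: { [C → ( c . (] }  — shift
  I12: { [C → ( c ( .] }  — reduce

I1 contains reduce item [C → ( .] and shift item [C → ( . c (] — shift-reduce conflict.

Answer: Yes — I1: [C → ( .] vs [C → ( . c (]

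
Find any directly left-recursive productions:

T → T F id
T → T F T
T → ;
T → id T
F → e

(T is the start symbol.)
Yes, T is left-recursive

Direct left recursion occurs when N → N α for some non-terminal N (the right-hand side begins with the left-hand side itself).

T → T F id: LEFT RECURSIVE (starts with T)
T → T F T: LEFT RECURSIVE (starts with T)
T → ;: starts with ';'
T → id T: starts with id
F → e: starts with e

The grammar has direct left recursion on: T.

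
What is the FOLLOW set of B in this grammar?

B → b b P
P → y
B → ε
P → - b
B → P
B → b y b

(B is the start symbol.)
B is the start symbol, so $ ∈ FOLLOW(B).
B does not occur on any right-hand side.

Taking the union: FOLLOW(B) = { $ }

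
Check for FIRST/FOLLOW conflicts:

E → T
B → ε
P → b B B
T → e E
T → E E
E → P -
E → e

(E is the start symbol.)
No FIRST/FOLLOW conflicts.

A FIRST/FOLLOW conflict occurs when a non-terminal N has a nullable alternative N → β (β ⇒* ε) and another alternative N → α with FIRST(α) ∩ FOLLOW(N) ≠ ∅: on such a lookahead the parser cannot decide between expanding α and letting N vanish via β.

Nullable non-terminals: B.
B has a nullable alternative but only one production, so nothing to check.

E, P, T have no nullable alternative, so no FIRST/FOLLOW check is needed there.

No FIRST/FOLLOW conflicts found.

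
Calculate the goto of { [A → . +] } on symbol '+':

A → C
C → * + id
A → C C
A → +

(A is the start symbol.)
GOTO(I, '+') = CLOSURE({ [A → αX.β] : [A → α.Xβ] ∈ I, X = '+' })

Items with dot before '+', with the dot advanced:
  [A → . +] → [A → + .]
Closure adds nothing (no advanced item has the dot before a non-terminal).

GOTO = { [A → + .] }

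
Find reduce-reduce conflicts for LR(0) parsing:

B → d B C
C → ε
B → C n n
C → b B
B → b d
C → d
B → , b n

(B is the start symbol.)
Augment with B' → B and build the canonical LR(0) collection (I0 = CLOSURE({[B' → . B]}), then GOTO on every symbol after a dot until no new states appear). It has 16 states:
  I0: { [B → . , b n], [B → . C n n], [B → . b d], [B → . d B C], [B' → . B], [C → . b B], [C → . d], [C → .] }  — shift, reduce
  I1: { [B → , . b n] }  — shift
  I2: { [B' → B .] }  — accept
  I3: { [B → C . n n] }  — shift
  I4: { [B → . , b n], [B → . C n n], [B → . b d], [B → . d B C], [B → b . d], [C → . b B], [C → . d], [C → .], [C → b . B] }  — shift, reduce
  I5: { [B → . , b n], [B → . C n n], [B → . b d], [B → . d B C], [B → d . B C], [C → . b B], [C → . d], [C → .], [C → d .] }  — shift, 2 reduces
  I6: { [B → d B . C], [C → . b B], [C → . d], [C → .] }  — shift, reduce
  I7: { [B → d B C .] }  — reduce
  I8: { [B → . , b n], [B → . C n n], [B → . b d], [B → . d B C], [C → . b B], [C → . d], [C → .], [C → b . B] }  — shift, reduce
  I9: { [C → d .] }  — reduce
  I10: { [C → b B .] }  — reduce
  I11: { [B → . , b n], [B → . C n n], [B → . b d], [B → . d B C], [B → b d .], [B → d . B C], [C → . b B], [C → . d], [C → .], [C → d .] }  — shift, 3 reduces
  I12: { [B → C n . n] }  — shift
  I13: { [B → C n n .] }  — reduce
  I14: { [B → , b . n] }  — shift
  I15: { [B → , b n .] }  — reduce

I5 contains complete items [C → .], [C → d .] — reduce-reduce conflict.
I11 contains complete items [B → b d .], [C → .], [C → d .] — reduce-reduce conflict.

Answer: Yes — I5: [C → .] vs [C → d .]; I11: [B → b d .] vs [C → .]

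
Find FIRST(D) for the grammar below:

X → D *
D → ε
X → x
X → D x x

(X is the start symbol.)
From D → ε:
  - ε-production, so ε ∈ FIRST(D)

Collecting: FIRST(D) = { ε }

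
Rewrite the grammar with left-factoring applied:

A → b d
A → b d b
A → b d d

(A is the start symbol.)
A → b d A'
A' → ε
A' → b
A' → d

Left-factoring transforms A → αβ₁ | αβ₂ into A → αA' and A' → β₁ | β₂
(α is the longest common prefix among the alternatives). Repeat until
no nonterminal has two alternatives with a common prefix.

Round 1: A has alternatives sharing prefix 'b d'. Introduce A': A → b d A'
  Add: A' → ε
  Add: A' → b
  Add: A' → d

No remaining common prefixes — done.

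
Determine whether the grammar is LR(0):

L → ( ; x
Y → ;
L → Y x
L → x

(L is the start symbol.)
Augment with L' → L and build the canonical LR(0) collection (I0 = CLOSURE({[L' → . L]}), then GOTO on every symbol after a dot until no new states appear). It has 9 states:
  I0: { [L → . ( ; x], [L → . Y x], [L → . x], [L' → . L], [Y → . ;] }  — shift
  I1: { [L → ( . ; x] }  — shift
  I2: { [Y → ; .] }  — reduce
  I3: { [L' → L .] }  — accept
  I4: { [L → Y . x] }  — shift
  I5: { [L → x .] }  — reduce
  I6: { [L → Y x .] }  — reduce
  I7: { [L → ( ; . x] }  — shift
  I8: { [L → ( ; x .] }  — reduce

Every state is either a pure shift/goto state or contains exactly one complete item and nothing to shift — no conflicts. The grammar is LR(0).

Answer: Yes, the grammar is LR(0)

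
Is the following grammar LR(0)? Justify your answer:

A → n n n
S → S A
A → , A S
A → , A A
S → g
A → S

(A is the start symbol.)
No. Shift-reduce conflict between [A → S .] and [A → . , A A]

A grammar is LR(0) if no state in the canonical LR(0) collection has:
  - both a shift item (dot before a terminal) and a complete item (shift-reduce conflict), or
  - two or more complete items (reduce-reduce conflict; the accept item [A' → A .] counts as a complete item here).

Augment with A' → A and build the canonical LR(0) collection (I0 = CLOSURE({[A' → . A]}), then GOTO on every symbol after a dot until no new states appear). It has 12 states:
  I0: { [A → . , A A], [A → . , A S], [A → . S], [A → . n n n], [A' → . A], [S → . S A], [S → . g] }  — shift
  I1: { [A → , . A A], [A → , . A S], [A → . , A A], [A → . , A S], [A → . S], [A → . n n n], [S → . S A], [S → . g] }  — shift
  I2: { [A' → A .] }  — accept
  I3: { [A → . , A A], [A → . , A S], [A → . S], [A → . n n n], [A → S .], [S → . S A], [S → . g], [S → S . A] }  — shift, reduce
  I4: { [S → g .] }  — reduce
  I5: { [A → n . n n] }  — shift
  I6: { [A → n n . n] }  — shift
  I7: { [A → n n n .] }  — reduce
  I8: { [S → S A .] }  — reduce
  I9: { [A → , A . A], [A → , A . S], [A → . , A A], [A → . , A S], [A → . S], [A → . n n n], [S → . S A], [S → . g] }  — shift
  I10: { [A → , A A .] }  — reduce
  I11: { [A → , A S .], [A → . , A A], [A → . , A S], [A → . S], [A → . n n n], [A → S .], [S → . S A], [S → . g], [S → S . A] }  — shift, 2 reduces

Conflict in state I3:
  Shift-reduce conflict between [A → S .] and [A → . , A A]
So the grammar is NOT LR(0).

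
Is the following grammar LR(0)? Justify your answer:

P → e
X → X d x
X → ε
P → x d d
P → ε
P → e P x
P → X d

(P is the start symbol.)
No. Shift-reduce conflict between [P → .] and [P → . e]

Augment with P' → P and build the canonical LR(0) collection (I0 = CLOSURE({[P' → . P]}), then GOTO on every symbol after a dot until no new states appear). It has 11 states:
  I0: { [P → . X d], [P → . e P x], [P → . e], [P → . x d d], [P → .], [P' → . P], [X → . X d x], [X → .] }  — shift, 2 reduces
  I1: { [P' → P .] }  — accept
  I2: { [P → X . d], [X → X . d x] }  — shift
  I3: { [P → . X d], [P → . e P x], [P → . e], [P → . x d d], [P → .], [P → e . P x], [P → e .], [X → . X d x], [X → .] }  — shift, 3 reduces
  I4: { [P → x . d d] }  — shift
  I5: { [P → x d . d] }  — shift
  I6: { [P → x d d .] }  — reduce
  I7: { [P → e P . x] }  — shift
  I8: { [P → e P x .] }  — reduce
  I9: { [P → X d .], [X → X d . x] }  — shift, reduce
  I10: { [X → X d x .] }  — reduce

Conflict in state I0:
  Shift-reduce conflict between [P → .] and [P → . e]
So the grammar is NOT LR(0).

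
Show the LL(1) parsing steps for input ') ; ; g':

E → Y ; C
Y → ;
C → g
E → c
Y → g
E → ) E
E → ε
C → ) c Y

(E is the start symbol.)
Stack is shown with the top on the left.

Stack    Input      Action
--------------------------
E $      ) ; ; g $  output E → ) E
) E $    ) ; ; g $  match ')'
E $      ; ; g $    output E → Y ; C
Y ; C $  ; ; g $    output Y → ;
; ; C $  ; ; g $    match ';'
; C $    ; g $      match ';'
C $      g $        output C → g
g $      g $        match 'g'
$        $          accept

The string is accepted.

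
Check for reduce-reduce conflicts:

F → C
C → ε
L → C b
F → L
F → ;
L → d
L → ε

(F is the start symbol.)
A reduce-reduce conflict occurs when an LR(0) state has two complete items [A → α .] and [B → β .] — both call for a reduction, and with no lookahead the parser cannot choose between them.

Augment with F' → F and build the canonical LR(0) collection (I0 = CLOSURE({[F' → . F]}), then GOTO on every symbol after a dot until no new states appear). It has 7 states:
  I0: { [C → .], [F → . ;], [F → . C], [F → . L], [F' → . F], [L → . C b], [L → . d], [L → .] }  — shift, 2 reduces
  I1: { [F → ; .] }  — reduce
  I2: { [F → C .], [L → C . b] }  — shift, reduce
  I3: { [F' → F .] }  — accept
  I4: { [F → L .] }  — reduce
  I5: { [L → d .] }  — reduce
  I6: { [L → C b .] }  — reduce

I0 contains complete items [C → .], [L → .] — reduce-reduce conflict.

Answer: Yes — I0: [C → .] vs [L → .]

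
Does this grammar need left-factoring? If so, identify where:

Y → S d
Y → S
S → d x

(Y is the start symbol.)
Yes, Y has productions with common prefix 'S'

Left-factoring is needed when two productions for the same non-terminal
share a common prefix on the right-hand side.

Productions for Y:
  Y → S d
  Y → S

Found common prefix 'S' in productions for Y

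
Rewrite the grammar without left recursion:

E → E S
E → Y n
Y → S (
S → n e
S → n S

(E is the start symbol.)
E is directly left-recursive. The standard transformation for
  A → A α₁ | ... | A α_m | β₁ | ... | β_n
is
  A  → β₁ A' | ... | β_n A'
  A' → α₁ A' | ... | α_m A' | ε

E → Y n becomes E → Y n E'
E → E S becomes E' → S E'
Add E' → ε

Productions for other non-terminals are unchanged:
  Y → S (
  S → n e
  S → n S

Resulting grammar:
E → Y n E'
E' → S E'
E' → ε
Y → S (
S → n e
S → n S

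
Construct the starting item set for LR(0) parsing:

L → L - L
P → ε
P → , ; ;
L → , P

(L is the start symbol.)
First, augment the grammar with L' → L
I₀ = CLOSURE({ [L' → . L] }):
  [L' → . L] has the dot before L: add [L → . L - L], [L → . , P]
No further items can be added.

I₀ = { [L → . , P], [L → . L - L], [L' → . L] }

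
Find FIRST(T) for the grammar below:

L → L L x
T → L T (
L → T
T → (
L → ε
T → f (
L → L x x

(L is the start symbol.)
FIRST sets of the other non-terminals involved (by the same procedure, iterated to a fixed point):
  FIRST(L) = { '(', 'f', 'x', ε }

From T → L T (:
  - L is a non-terminal: add FIRST(L) \ {ε} = { '(', 'f', 'x' }
    L is nullable, so continue to the next symbol
  - T is the symbol being defined: contributes nothing new
    T is not nullable, so stop
From T → (:
  - '(' is a terminal: add '(' and stop
From T → f (:
  - f is a terminal: add 'f' and stop

Collecting: FIRST(T) = { '(', 'f', 'x' }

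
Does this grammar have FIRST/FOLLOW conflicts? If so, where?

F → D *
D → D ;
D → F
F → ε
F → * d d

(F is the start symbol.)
Yes. F → D '*' with FOLLOW(F) on { '*', ';' }; F → '*' d d with FOLLOW(F) on { '*' }; D → D ';' with FOLLOW(D) on { '*', ';' }

Nullable non-terminals: D, F.
FIRST sets used below: FIRST(D) = { '*', ';', ε }, FIRST(F) = { '*', ';', ε }

D: nullable alternative(s) D → F; FOLLOW(D) = { '*', ';' }
  D → D ;: FIRST \ {ε} = { '*', ';' } — overlaps FOLLOW(D) on { '*', ';' }: CONFLICT
  D → F: FIRST \ {ε} = { '*', ';' } — this is the only nullable alternative, skip

F: nullable alternative(s) F → ε; FOLLOW(F) = { $, '*', ';' }
  F → D *: FIRST \ {ε} = { '*', ';' } — overlaps FOLLOW(F) on { '*', ';' }: CONFLICT
  F → ε: FIRST \ {ε} = { } — this is the only nullable alternative, skip
  F → * d d: FIRST \ {ε} = { '*' } — overlaps FOLLOW(F) on { '*' }: CONFLICT

So the grammar has 3 FIRST/FOLLOW conflicts (marked CONFLICT above).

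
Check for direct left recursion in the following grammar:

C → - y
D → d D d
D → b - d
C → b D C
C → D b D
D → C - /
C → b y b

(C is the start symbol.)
Direct left recursion occurs when N → N α for some non-terminal N (the right-hand side begins with the left-hand side itself).

C → - y: starts with '-'
D → d D d: starts with d
D → b - d: starts with b
C → b D C: starts with b
C → D b D: starts with D
D → C - /: starts with C
C → b y b: starts with b

No direct left recursion found.

Answer: No direct left recursion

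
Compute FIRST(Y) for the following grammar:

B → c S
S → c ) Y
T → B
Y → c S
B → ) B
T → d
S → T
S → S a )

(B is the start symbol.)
To compute FIRST(Y), examine every production with Y on the left-hand side, reading each right-hand side left to right until a non-nullable symbol is reached.

From Y → c S:
  - c is a terminal: add 'c' and stop

Collecting: FIRST(Y) = { 'c' }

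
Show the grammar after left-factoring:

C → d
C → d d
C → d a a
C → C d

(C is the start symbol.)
Left-factoring transforms A → αβ₁ | αβ₂ into A → αA' and A' → β₁ | β₂
(α is the longest common prefix among the alternatives). Repeat until
no nonterminal has two alternatives with a common prefix.

Round 1: C has alternatives sharing prefix 'd'. Introduce C': C → d C'
  Add: C' → ε
  Add: C' → d
  Add: C' → a a

No remaining common prefixes — done.

Resulting grammar:
C → d C'
C' → ε
C' → d
C' → a a
C → C d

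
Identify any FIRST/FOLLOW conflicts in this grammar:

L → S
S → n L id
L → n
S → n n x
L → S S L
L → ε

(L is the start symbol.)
No FIRST/FOLLOW conflicts.

A FIRST/FOLLOW conflict occurs when a non-terminal N has a nullable alternative N → β (β ⇒* ε) and another alternative N → α with FIRST(α) ∩ FOLLOW(N) ≠ ∅: on such a lookahead the parser cannot decide between expanding α and letting N vanish via β.

Nullable non-terminals: L.
FIRST sets used below: FIRST(S) = { 'n' }

L: nullable alternative(s) L → ε; FOLLOW(L) = { $, 'id' }
  L → S: FIRST \ {ε} = { 'n' } — disjoint from FOLLOW(L)
  L → n: FIRST \ {ε} = { 'n' } — disjoint from FOLLOW(L)
  L → S S L: FIRST \ {ε} = { 'n' } — disjoint from FOLLOW(L)
  L → ε: FIRST \ {ε} = { } — this is the only nullable alternative, skip

S has no nullable alternative, so no FIRST/FOLLOW check is needed there.

No FIRST/FOLLOW conflicts found.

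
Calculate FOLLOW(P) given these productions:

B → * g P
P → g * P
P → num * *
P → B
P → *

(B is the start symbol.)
In B → * g P: P is at the end, add FOLLOW(B)
In P → g * P: P is at the end; this adds FOLLOW(P) to itself — nothing new

The FOLLOW sets referred to above (computed the same way, to a fixed point):
  FOLLOW(B) = { $ }

Taking the union: FOLLOW(P) = { $ }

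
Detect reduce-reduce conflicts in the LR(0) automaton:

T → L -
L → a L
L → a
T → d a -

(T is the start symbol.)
A reduce-reduce conflict occurs when an LR(0) state has two complete items [A → α .] and [B → β .] — both call for a reduction, and with no lookahead the parser cannot choose between them.

Augment with T' → T and build the canonical LR(0) collection (I0 = CLOSURE({[T' → . T]}), then GOTO on every symbol after a dot until no new states appear). It has 9 states:
  I0: { [L → . a L], [L → . a], [T → . L -], [T → . d a -], [T' → . T] }  — shift
  I1: { [T → L . -] }  — shift
  I2: { [T' → T .] }  — accept
  I3: { [L → . a L], [L → . a], [L → a . L], [L → a .] }  — shift, reduce
  I4: { [T → d . a -] }  — shift
  I5: { [T → d a . -] }  — shift
  I6: { [T → d a - .] }  — reduce
  I7: { [L → a L .] }  — reduce
  I8: { [T → L - .] }  — reduce

No state contains more than one complete item.

Answer: No reduce-reduce conflicts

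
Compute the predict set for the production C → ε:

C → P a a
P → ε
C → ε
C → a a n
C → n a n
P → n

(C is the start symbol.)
{ $ }

PREDICT(C → ε) = (FIRST(RHS) \ {ε}) ∪ (FOLLOW(C) if ε ∈ FIRST(RHS), i.e. RHS ⇒* ε)
The right-hand side is ε (FIRST(ε) = { ε }), so the predict set is FOLLOW(C) = { $ }
PREDICT(C → ε) = { $ }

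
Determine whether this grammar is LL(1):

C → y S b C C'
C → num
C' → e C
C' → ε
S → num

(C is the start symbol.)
A grammar is LL(1) if for each non-terminal N with multiple productions, the predict sets of those productions are pairwise disjoint, where PREDICT(N → α) = (FIRST(α) \ {ε}) ∪ (FOLLOW(N) if α ⇒* ε).

Relevant sets:
  FOLLOW(C') = { $, 'e' }

For C:
  PREDICT(C → y S b C C') = { 'y' }
  PREDICT(C → num) = { 'num' }
For C':
  PREDICT(C' → e C) = { 'e' }
  PREDICT(C' → ε) = { $, 'e' }
S has a single production, so nothing to check there.

Conflict found: Predict set conflict for C': { 'e' }
The grammar is NOT LL(1).

Answer: No. Predict set conflict for C': { 'e' }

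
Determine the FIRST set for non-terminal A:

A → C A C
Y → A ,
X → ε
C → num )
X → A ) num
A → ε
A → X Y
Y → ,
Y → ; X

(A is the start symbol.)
{ ')', ',', ';', 'num', ε }

FIRST sets of the other non-terminals involved (by the same procedure, iterated to a fixed point):
  FIRST(C) = { 'num' }
  FIRST(X) = { ')', ',', ';', 'num', ε }
  FIRST(Y) = { ')', ',', ';', 'num' }

From A → C A C:
  - C is a non-terminal: add FIRST(C) \ {ε} = { 'num' }
    C is not nullable, so stop
From A → ε:
  - ε-production, so ε ∈ FIRST(A)
From A → X Y:
  - X is a non-terminal: add FIRST(X) \ {ε} = { ')', ',', ';', 'num' }
    X is nullable, so continue to the next symbol
  - Y is a non-terminal: add FIRST(Y) \ {ε} = { ')', ',', ';', 'num' }
    Y is not nullable, so stop

Collecting: FIRST(A) = { ')', ',', ';', 'num', ε }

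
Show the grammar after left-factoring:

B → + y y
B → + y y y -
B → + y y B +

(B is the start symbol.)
B → + y y B'
B' → ε
B' → y -
B' → B +

Left-factoring transforms A → αβ₁ | αβ₂ into A → αA' and A' → β₁ | β₂
(α is the longest common prefix among the alternatives). Repeat until
no nonterminal has two alternatives with a common prefix.

Round 1: B has alternatives sharing prefix '+ y y'. Introduce B': B → + y y B'
  Add: B' → ε
  Add: B' → y -
  Add: B' → B +

No remaining common prefixes — done.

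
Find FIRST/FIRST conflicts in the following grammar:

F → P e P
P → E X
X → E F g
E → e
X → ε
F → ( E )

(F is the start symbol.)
A FIRST/FIRST conflict occurs when two productions N → α and N → β for the same non-terminal have FIRST(α) ∩ FIRST(β) ≠ ∅ (with ε ∈ FIRST of a nullable right-hand side, so two nullable alternatives also conflict).

FIRST sets of the non-terminals at (or reachable through a nullable prefix from) the front of some alternative:
  FIRST(P) = { 'e' }
  FIRST(E) = { 'e' }

Productions for F:
  F → P e P: FIRST = { 'e' }
  F → ( E ): FIRST = { '(' }
Productions for X:
  X → E F g: FIRST = { 'e' }
  X → ε: FIRST = { ε }
P, E have only one production, so no FIRST/FIRST conflict is possible there.

All alternatives of each non-terminal have pairwise disjoint FIRST sets.

Answer: No FIRST/FIRST conflicts.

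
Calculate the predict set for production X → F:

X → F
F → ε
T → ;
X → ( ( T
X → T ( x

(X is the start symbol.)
{ $ }

PREDICT(X → F) = (FIRST(RHS) \ {ε}) ∪ (FOLLOW(X) if ε ∈ FIRST(RHS), i.e. RHS ⇒* ε)
FIRST(F) = { ε }
FIRST(F) = { ε }
ε ∈ FIRST(F) (the right-hand side is nullable), so add FOLLOW(X) = { $ }
PREDICT(X → F) = { $ }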